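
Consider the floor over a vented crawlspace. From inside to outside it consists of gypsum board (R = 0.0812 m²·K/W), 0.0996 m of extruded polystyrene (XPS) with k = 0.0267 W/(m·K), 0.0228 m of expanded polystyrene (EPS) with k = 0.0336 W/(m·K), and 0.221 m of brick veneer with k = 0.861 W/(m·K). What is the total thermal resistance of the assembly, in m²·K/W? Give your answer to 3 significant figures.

4.75 m²·K/W

0.0996/0.0267 = 3.73
0.0228/0.0336 = 0.6786
0.221/0.861 = 0.2567
R_total = 0.0812 + 3.73 + 0.6786 + 0.2567 = 4.747 m²·K/W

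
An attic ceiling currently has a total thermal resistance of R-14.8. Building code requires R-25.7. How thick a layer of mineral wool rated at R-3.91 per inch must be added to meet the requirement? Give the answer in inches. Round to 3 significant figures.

ΔR = 25.7 − 14.8 = 10.9 ft²·°F·h/BTU
L = ΔR / (R/in) = 10.9/3.91 = 2.788 in

2.79 in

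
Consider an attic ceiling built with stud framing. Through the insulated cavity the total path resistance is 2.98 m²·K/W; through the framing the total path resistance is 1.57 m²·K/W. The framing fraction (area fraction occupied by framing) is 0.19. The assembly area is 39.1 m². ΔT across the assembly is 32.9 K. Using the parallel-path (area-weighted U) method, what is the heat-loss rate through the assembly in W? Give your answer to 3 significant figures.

U_eff = 0.81/2.98 + 0.19/1.57 = 0.2718 + 0.121 = 0.3928
R_eff = 1/U_eff = 2.546 m²·K/W
Q = 39.1 × 32.9 / 2.546 = 505.3 W

505 W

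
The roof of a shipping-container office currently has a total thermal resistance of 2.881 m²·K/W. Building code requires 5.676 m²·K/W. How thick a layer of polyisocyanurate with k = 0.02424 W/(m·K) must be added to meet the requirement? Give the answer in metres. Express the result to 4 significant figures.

ΔR = 5.676 − 2.881 = 2.795 m²·K/W
L = ΔR × k = 2.795 × 0.02424 = 0.067751 m

0.06775 m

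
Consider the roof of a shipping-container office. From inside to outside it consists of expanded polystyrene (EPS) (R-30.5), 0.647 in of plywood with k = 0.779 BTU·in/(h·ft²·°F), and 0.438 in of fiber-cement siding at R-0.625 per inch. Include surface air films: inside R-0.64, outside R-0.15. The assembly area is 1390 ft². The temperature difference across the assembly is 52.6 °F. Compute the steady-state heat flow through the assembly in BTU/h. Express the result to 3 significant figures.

2260 BTU/h

0.647/0.779 = 0.8306
0.438 × 0.625 = 0.2737
R_total = 0.64 + 30.5 + 0.8306 + 0.2737 + 0.15 = 32.39 ft²·°F·h/BTU
Q = A·ΔT/R = 1390 × 52.6 / 32.39 = 2257 BTU/h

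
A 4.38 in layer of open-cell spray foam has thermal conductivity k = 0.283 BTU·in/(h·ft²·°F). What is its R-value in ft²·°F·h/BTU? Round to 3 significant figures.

15.5 ft²·°F·h/BTU

R = L/k = 4.38/0.283 = 15.48 ft²·°F·h/BTU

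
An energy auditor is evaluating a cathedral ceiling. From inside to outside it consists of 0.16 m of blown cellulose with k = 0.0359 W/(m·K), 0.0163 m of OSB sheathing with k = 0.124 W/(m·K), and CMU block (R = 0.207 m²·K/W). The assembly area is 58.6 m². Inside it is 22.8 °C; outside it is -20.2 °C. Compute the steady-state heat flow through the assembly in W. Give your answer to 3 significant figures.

525 W

0.16/0.0359 = 4.457
0.0163/0.124 = 0.1315
R_total = 4.457 + 0.1315 + 0.207 = 4.795 m²·K/W
Q = A·ΔT/R = 58.6 × (22.8 − (-20.2)) / 4.795 = 525.5 W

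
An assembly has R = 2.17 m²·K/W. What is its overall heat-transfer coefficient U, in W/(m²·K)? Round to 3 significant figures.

0.461 W/(m²·K)

U = 1/R = 1/2.17 = 0.4608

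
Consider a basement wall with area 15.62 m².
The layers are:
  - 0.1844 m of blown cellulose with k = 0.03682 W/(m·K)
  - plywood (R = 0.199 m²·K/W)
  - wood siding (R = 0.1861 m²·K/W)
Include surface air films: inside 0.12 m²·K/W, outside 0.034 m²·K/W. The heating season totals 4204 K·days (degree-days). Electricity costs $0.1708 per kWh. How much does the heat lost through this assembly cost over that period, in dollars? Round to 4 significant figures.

0.1844/0.03682 = 5.0081
R_total = 0.12 + 5.0081 + 0.199 + 0.1861 + 0.034 = 5.5472 m²·K/W
E = A × HDD × 24 / R / 1000 = 15.62 × 4204 × 24 / 5.5472 / 1000 = 284.1 kWh
Cost = 284.1 × 0.1708 = $48.525

48.52 dollars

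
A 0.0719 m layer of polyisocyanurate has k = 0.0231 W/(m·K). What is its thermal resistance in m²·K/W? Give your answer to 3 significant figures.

3.11 m²·K/W

R = L/k = 0.0719/0.0231 = 3.113 m²·K/W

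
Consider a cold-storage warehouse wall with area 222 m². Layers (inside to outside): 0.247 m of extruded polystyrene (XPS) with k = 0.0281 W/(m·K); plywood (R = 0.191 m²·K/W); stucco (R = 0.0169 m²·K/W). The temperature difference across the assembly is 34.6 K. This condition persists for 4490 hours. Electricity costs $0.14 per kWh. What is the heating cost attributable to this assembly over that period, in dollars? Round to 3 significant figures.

0.247/0.0281 = 8.79
R_total = 8.79 + 0.191 + 0.0169 = 8.998 m²·K/W
Q = 222 × 34.6 / 8.998 = 853.7 W
E = 853.7 W × 4490 h / 1000 = 3833 kWh
Cost = 3833 × 0.14 = $536.6

537 dollars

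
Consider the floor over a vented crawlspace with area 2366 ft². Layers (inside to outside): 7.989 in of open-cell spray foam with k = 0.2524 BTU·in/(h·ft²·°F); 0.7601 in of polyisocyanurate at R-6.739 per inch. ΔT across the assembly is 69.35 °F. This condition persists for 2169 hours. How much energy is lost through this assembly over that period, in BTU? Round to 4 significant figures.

9678000 BTU

7.989/0.2524 = 31.652
0.7601 × 6.739 = 5.1223
R_total = 31.652 + 5.1223 = 36.774 ft²·°F·h/BTU
Q = 2366 × 69.35 / 36.774 = 4461.9 BTU/h
E = 4461.9 × 2169 = 9677800 BTU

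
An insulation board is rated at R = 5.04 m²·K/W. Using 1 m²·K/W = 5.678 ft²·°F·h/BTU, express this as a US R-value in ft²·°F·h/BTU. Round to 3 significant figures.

28.6 ft²·°F·h/BTU

R_US = 5.04 × 5.678 = 28.62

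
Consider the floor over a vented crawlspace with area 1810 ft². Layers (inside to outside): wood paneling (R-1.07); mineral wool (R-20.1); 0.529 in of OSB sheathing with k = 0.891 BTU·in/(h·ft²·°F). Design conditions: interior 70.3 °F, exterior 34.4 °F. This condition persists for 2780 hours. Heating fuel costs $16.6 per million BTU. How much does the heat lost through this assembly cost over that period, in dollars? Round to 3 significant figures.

0.529/0.891 = 0.5937
R_total = 1.07 + 20.1 + 0.5937 = 21.76 ft²·°F·h/BTU
Q = 1810 × (70.3 − 34.4) / 21.76 = 2986 BTU/h
E = 2986 × 2780 = 8300000 BTU
Cost = 8300000/10⁶ × 16.6 = $137.8

138 dollars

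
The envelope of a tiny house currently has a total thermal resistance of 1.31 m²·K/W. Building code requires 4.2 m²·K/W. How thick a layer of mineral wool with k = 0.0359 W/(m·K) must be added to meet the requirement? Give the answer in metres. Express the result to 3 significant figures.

0.104 m

ΔR = 4.2 − 1.31 = 2.89 m²·K/W
L = ΔR × k = 2.89 × 0.0359 = 0.1038 m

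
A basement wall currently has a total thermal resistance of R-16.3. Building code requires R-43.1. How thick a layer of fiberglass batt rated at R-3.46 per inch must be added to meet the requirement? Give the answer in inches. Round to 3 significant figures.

ΔR = 43.1 − 16.3 = 26.8 ft²·°F·h/BTU
L = ΔR / (R/in) = 26.8/3.46 = 7.746 in

7.75 in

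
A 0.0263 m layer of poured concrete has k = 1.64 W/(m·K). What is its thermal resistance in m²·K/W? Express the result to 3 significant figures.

0.0160 m²·K/W

R = L/k = 0.0263/1.64 = 0.01604 m²·K/W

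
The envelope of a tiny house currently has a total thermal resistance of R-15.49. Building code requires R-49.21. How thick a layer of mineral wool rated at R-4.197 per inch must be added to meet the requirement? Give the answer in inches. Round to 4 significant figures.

8.034 in

ΔR = 49.21 − 15.49 = 33.72 ft²·°F·h/BTU
L = ΔR / (R/in) = 33.72/4.197 = 8.0343 in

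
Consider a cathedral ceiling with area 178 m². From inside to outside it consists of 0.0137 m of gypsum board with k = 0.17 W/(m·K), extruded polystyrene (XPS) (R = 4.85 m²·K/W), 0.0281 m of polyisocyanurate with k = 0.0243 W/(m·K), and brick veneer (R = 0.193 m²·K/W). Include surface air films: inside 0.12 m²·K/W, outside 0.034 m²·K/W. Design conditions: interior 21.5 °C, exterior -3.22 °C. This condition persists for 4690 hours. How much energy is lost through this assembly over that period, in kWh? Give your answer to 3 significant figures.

0.0137/0.17 = 0.08059
0.0281/0.0243 = 1.156
R_total = 0.12 + 0.08059 + 4.85 + 1.156 + 0.193 + 0.034 = 6.434 m²·K/W
Q = 178 × (21.5 − (-3.22)) / 6.434 = 683.9 W
E = 683.9 W × 4690 h / 1000 = 3207 kWh

3210 kWh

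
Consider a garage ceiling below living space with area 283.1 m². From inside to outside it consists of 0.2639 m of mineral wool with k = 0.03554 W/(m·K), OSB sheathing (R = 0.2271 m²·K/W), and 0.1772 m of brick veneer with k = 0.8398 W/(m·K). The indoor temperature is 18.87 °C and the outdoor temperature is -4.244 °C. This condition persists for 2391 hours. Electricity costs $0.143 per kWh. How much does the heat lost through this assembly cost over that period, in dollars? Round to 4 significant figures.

0.2639/0.03554 = 7.4254
0.1772/0.8398 = 0.211
R_total = 7.4254 + 0.2271 + 0.211 = 7.8635 m²·K/W
Q = 283.1 × (18.87 − (-4.244)) / 7.8635 = 832.14 W
E = 832.14 W × 2391 h / 1000 = 1989.6 kWh
Cost = 1989.6 × 0.143 = $284.52

284.5 dollars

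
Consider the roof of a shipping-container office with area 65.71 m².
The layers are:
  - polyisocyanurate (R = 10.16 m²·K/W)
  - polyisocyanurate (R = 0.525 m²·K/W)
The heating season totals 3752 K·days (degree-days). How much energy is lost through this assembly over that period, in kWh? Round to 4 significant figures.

R_total = 10.16 + 0.525 = 10.685 m²·K/W
E = A × HDD × 24 / R / 1000 = 65.71 × 3752 × 24 / 10.685 / 1000 = 553.77 kWh

553.8 kWh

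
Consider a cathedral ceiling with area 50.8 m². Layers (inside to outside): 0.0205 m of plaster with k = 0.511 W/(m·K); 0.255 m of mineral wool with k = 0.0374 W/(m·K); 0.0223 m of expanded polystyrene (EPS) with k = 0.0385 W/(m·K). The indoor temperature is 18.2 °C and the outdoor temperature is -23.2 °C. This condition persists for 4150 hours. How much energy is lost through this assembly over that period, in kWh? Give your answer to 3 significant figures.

1170 kWh

0.0205/0.511 = 0.04012
0.255/0.0374 = 6.818
0.0223/0.0385 = 0.5792
R_total = 0.04012 + 6.818 + 0.5792 = 7.438 m²·K/W
Q = 50.8 × (18.2 − (-23.2)) / 7.438 = 282.8 W
E = 282.8 W × 4150 h / 1000 = 1174 kWh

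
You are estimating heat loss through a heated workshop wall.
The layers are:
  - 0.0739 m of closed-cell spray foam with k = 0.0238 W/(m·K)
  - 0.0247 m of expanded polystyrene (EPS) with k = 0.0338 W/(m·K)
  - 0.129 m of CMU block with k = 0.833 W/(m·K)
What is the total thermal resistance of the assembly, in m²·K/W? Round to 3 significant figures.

3.99 m²·K/W

0.0739/0.0238 = 3.105
0.0247/0.0338 = 0.7308
0.129/0.833 = 0.1549
R_total = 3.105 + 0.7308 + 0.1549 = 3.991 m²·K/W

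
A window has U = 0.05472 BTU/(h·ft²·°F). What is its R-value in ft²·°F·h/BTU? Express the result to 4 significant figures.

18.27 ft²·°F·h/BTU

R = 1/U = 1/0.05472 = 18.275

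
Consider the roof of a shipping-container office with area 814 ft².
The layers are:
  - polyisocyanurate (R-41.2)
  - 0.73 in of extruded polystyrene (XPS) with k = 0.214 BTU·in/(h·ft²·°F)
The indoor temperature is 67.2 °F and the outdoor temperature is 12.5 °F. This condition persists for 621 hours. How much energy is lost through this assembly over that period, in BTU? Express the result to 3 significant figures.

620000 BTU

0.73/0.214 = 3.411
R_total = 41.2 + 3.411 = 44.61 ft²·°F·h/BTU
Q = 814 × (67.2 − 12.5) / 44.61 = 998.1 BTU/h
E = 998.1 × 621 = 619800 BTU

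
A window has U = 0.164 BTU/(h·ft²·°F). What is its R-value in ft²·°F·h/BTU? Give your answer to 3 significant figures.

R = 1/U = 1/0.164 = 6.098

6.10 ft²·°F·h/BTU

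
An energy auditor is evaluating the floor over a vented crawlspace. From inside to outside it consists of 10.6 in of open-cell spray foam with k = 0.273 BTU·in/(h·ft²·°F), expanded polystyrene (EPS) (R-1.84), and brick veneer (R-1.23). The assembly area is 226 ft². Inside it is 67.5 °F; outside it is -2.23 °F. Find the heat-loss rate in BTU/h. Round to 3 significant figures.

376 BTU/h

10.6/0.273 = 38.83
R_total = 38.83 + 1.84 + 1.23 = 41.9 ft²·°F·h/BTU
Q = A·ΔT/R = 226 × (67.5 − (-2.23)) / 41.9 = 376.1 BTU/h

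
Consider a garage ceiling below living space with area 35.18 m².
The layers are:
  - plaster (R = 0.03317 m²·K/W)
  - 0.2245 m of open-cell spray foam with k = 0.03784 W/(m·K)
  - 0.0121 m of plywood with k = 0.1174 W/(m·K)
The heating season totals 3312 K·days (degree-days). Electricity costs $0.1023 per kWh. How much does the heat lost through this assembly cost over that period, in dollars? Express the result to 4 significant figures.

47.14 dollars

0.2245/0.03784 = 5.9329
0.0121/0.1174 = 0.10307
R_total = 0.03317 + 5.9329 + 0.10307 = 6.0691 m²·K/W
E = A × HDD × 24 / R / 1000 = 35.18 × 3312 × 24 / 6.0691 / 1000 = 460.76 kWh
Cost = 460.76 × 0.1023 = $47.135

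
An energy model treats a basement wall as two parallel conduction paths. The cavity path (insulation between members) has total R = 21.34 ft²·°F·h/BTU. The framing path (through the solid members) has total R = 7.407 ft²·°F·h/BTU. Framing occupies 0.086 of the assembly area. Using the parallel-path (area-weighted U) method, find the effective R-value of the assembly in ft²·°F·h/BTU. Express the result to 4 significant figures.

18.37 ft²·°F·h/BTU

U_eff = 0.914/21.34 + 0.086/7.407 = 0.04283 + 0.011611 = 0.054441
R_eff = 1/U_eff = 18.369 ft²·°F·h/BTU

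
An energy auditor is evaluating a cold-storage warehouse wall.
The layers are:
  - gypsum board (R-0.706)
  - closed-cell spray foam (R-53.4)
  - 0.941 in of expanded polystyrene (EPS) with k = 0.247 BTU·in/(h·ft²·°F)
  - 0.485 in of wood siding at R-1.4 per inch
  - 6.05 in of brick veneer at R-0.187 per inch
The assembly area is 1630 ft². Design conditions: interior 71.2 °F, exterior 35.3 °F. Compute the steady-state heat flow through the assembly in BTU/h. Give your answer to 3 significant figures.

0.941/0.247 = 3.81
0.485 × 1.4 = 0.679
6.05 × 0.187 = 1.131
R_total = 0.706 + 53.4 + 3.81 + 0.679 + 1.131 = 59.73 ft²·°F·h/BTU
Q = A·ΔT/R = 1630 × (71.2 − 35.3) / 59.73 = 979.8 BTU/h

980 BTU/h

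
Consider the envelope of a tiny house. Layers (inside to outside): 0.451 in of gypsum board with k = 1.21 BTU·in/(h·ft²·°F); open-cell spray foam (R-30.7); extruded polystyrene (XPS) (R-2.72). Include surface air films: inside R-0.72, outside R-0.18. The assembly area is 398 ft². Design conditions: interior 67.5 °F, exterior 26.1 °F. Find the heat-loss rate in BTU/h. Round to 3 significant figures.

0.451/1.21 = 0.3727
R_total = 0.72 + 0.3727 + 30.7 + 2.72 + 0.18 = 34.69 ft²·°F·h/BTU
Q = A·ΔT/R = 398 × (67.5 − 26.1) / 34.69 = 474.9 BTU/h

475 BTU/h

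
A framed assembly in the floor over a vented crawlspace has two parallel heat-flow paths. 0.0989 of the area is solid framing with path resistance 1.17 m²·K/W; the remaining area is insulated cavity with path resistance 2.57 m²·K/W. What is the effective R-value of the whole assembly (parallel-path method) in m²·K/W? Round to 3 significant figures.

2.30 m²·K/W

U_eff = 0.9011/2.57 + 0.0989/1.17 = 0.3506 + 0.08453 = 0.4352
R_eff = 1/U_eff = 2.298 m²·K/W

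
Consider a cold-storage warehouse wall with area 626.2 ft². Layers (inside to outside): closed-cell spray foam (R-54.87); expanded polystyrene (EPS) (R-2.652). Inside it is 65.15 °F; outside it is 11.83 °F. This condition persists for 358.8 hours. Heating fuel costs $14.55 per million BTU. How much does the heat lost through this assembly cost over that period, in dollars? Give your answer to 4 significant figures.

R_total = 54.87 + 2.652 = 57.522 ft²·°F·h/BTU
Q = 626.2 × (65.15 − 11.83) / 57.522 = 580.46 BTU/h
E = 580.46 × 358.8 = 208270 BTU
Cost = 208270/10⁶ × 14.55 = $3.0303

3.030 dollars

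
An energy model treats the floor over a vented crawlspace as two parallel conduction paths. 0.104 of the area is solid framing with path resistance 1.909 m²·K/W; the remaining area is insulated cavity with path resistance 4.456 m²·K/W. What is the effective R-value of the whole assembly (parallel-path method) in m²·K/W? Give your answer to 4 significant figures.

3.913 m²·K/W

U_eff = 0.896/4.456 + 0.104/1.909 = 0.20108 + 0.054479 = 0.25556
R_eff = 1/U_eff = 3.913 m²·K/W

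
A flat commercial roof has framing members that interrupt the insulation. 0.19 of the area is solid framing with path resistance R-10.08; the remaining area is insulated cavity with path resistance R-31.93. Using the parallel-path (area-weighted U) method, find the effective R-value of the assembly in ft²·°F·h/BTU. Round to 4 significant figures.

U_eff = 0.81/31.93 + 0.19/10.08 = 0.025368 + 0.018849 = 0.044217
R_eff = 1/U_eff = 22.616 ft²·°F·h/BTU

22.62 ft²·°F·h/BTU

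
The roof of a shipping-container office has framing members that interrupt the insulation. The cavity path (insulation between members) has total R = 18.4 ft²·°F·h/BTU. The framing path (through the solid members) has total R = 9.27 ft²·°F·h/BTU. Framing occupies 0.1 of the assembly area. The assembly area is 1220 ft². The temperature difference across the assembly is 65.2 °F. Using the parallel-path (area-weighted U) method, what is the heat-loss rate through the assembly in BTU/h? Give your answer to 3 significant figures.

U_eff = 0.9/18.4 + 0.1/9.27 = 0.04891 + 0.01079 = 0.0597
R_eff = 1/U_eff = 16.75 ft²·°F·h/BTU
Q = 1220 × 65.2 / 16.75 = 4749 BTU/h

4750 BTU/h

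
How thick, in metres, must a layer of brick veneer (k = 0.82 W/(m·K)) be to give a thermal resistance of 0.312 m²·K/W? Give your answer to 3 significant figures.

0.256 m

L = R·k = 0.312 × 0.82 = 0.2558 m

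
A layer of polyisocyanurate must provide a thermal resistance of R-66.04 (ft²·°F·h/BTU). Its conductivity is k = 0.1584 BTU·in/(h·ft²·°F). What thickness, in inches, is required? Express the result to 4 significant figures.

L = R × k = 66.04 × 0.1584 = 10.461 in

10.46 in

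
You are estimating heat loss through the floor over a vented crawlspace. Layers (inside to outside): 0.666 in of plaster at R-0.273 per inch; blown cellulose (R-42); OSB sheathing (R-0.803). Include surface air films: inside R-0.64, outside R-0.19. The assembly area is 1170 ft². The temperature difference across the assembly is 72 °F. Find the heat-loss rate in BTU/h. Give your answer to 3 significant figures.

0.666 × 0.273 = 0.1818
R_total = 0.64 + 0.1818 + 42 + 0.803 + 0.19 = 43.81 ft²·°F·h/BTU
Q = A·ΔT/R = 1170 × 72 / 43.81 = 1923 BTU/h

1920 BTU/h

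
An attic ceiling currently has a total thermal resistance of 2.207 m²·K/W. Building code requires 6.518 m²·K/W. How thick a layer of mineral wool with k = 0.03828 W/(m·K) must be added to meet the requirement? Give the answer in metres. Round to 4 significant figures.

0.1650 m

ΔR = 6.518 − 2.207 = 4.311 m²·K/W
L = ΔR × k = 4.311 × 0.03828 = 0.16503 m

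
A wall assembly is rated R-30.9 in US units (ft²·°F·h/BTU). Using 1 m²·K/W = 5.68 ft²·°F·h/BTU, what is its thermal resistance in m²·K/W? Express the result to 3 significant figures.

5.44 m²·K/W

R_SI = 30.9/5.68 = 5.44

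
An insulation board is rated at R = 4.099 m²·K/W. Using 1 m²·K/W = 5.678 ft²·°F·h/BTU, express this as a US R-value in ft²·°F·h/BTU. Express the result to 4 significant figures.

R_US = 4.099 × 5.678 = 23.274

23.27 ft²·°F·h/BTU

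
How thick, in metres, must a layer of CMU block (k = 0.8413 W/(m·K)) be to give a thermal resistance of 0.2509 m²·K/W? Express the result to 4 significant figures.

0.2111 m

L = R·k = 0.2509 × 0.8413 = 0.21108 m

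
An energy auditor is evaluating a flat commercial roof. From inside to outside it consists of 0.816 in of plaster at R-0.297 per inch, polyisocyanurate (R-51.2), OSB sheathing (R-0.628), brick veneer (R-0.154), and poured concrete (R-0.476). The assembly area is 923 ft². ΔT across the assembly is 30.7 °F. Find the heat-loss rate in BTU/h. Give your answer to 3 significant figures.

0.816 × 0.297 = 0.2424
R_total = 0.2424 + 51.2 + 0.628 + 0.154 + 0.476 = 52.7 ft²·°F·h/BTU
Q = A·ΔT/R = 923 × 30.7 / 52.7 = 537.7 BTU/h

538 BTU/h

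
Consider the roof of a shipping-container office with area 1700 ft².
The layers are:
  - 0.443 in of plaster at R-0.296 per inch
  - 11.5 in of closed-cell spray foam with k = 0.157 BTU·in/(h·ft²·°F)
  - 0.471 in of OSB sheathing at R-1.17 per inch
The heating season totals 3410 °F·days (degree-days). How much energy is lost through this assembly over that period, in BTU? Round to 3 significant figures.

0.443 × 0.296 = 0.1311
11.5/0.157 = 73.25
0.471 × 1.17 = 0.5511
R_total = 0.1311 + 73.25 + 0.5511 = 73.93 ft²·°F·h/BTU
E = A × HDD × 24 / R = 1700 × 3410 × 24 / 73.93 = 1882000 BTU

1880000 BTU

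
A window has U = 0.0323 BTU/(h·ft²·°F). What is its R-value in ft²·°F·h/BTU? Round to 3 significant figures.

31.0 ft²·°F·h/BTU

R = 1/U = 1/0.0323 = 30.96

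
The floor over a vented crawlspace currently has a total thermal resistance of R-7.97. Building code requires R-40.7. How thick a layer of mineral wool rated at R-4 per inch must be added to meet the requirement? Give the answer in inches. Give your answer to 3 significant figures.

ΔR = 40.7 − 7.97 = 32.73 ft²·°F·h/BTU
L = ΔR / (R/in) = 32.73/4 = 8.183 in

8.18 in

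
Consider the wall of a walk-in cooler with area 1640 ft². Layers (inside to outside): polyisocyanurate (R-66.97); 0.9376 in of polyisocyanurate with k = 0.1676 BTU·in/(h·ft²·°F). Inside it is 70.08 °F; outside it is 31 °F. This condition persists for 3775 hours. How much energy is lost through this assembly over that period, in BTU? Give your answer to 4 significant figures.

0.9376/0.1676 = 5.5943
R_total = 66.97 + 5.5943 = 72.564 ft²·°F·h/BTU
Q = 1640 × (70.08 − 31) / 72.564 = 883.23 BTU/h
E = 883.23 × 3775 = 3334200 BTU

3334000 BTU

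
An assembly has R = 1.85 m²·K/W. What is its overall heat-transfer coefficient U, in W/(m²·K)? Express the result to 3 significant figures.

U = 1/R = 1/1.85 = 0.5405

0.541 W/(m²·K)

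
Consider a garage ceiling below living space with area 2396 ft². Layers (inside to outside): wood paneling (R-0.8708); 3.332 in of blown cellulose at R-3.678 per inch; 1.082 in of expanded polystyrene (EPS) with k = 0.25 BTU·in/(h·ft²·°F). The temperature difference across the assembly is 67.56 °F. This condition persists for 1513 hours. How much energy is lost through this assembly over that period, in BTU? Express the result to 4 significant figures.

3.332 × 3.678 = 12.255
1.082/0.25 = 4.328
R_total = 0.8708 + 12.255 + 4.328 = 17.454 ft²·°F·h/BTU
Q = 2396 × 67.56 / 17.454 = 9274.4 BTU/h
E = 9274.4 × 1513 = 14032000 BTU

14030000 BTU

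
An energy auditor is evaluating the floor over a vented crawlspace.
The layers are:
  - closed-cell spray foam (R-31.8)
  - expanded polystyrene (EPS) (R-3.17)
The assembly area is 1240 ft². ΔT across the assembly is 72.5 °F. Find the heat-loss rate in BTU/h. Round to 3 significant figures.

2570 BTU/h

R_total = 31.8 + 3.17 = 34.97 ft²·°F·h/BTU
Q = A·ΔT/R = 1240 × 72.5 / 34.97 = 2571 BTU/h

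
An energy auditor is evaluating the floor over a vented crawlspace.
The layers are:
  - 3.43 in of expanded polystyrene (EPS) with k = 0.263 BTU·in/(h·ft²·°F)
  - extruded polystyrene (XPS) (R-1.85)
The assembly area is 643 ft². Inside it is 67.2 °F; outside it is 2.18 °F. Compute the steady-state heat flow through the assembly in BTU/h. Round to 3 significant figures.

2810 BTU/h

3.43/0.263 = 13.04
R_total = 13.04 + 1.85 = 14.89 ft²·°F·h/BTU
Q = A·ΔT/R = 643 × (67.2 − 2.18) / 14.89 = 2807 BTU/h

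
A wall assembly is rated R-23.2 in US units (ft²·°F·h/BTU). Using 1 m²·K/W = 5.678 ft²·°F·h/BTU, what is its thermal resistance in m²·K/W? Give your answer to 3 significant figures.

4.09 m²·K/W

R_SI = 23.2/5.678 = 4.086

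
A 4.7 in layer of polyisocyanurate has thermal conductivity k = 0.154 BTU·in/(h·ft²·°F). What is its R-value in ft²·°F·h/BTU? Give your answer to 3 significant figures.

R = L/k = 4.7/0.154 = 30.52 ft²·°F·h/BTU

30.5 ft²·°F·h/BTU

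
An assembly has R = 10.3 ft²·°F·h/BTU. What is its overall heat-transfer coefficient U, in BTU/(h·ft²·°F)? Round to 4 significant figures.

0.09709 BTU/(h·ft²·°F)

U = 1/R = 1/10.3 = 0.097087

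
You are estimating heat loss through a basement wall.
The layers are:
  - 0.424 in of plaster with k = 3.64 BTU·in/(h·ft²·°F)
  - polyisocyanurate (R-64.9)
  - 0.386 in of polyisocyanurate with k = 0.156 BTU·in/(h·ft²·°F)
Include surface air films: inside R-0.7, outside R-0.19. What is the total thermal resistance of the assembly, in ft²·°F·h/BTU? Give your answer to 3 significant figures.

0.424/3.64 = 0.1165
0.386/0.156 = 2.474
R_total = 0.7 + 0.1165 + 64.9 + 2.474 + 0.19 = 68.38 ft²·°F·h/BTU

68.4 ft²·°F·h/BTU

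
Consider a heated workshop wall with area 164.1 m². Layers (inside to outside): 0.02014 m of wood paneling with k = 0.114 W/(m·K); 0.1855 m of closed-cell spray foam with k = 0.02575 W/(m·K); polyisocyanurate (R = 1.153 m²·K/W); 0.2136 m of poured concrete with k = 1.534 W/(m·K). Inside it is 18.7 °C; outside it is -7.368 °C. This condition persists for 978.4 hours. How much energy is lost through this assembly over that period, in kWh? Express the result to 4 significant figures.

482.6 kWh

0.02014/0.114 = 0.17667
0.1855/0.02575 = 7.2039
0.2136/1.534 = 0.13924
R_total = 0.17667 + 7.2039 + 1.153 + 0.13924 = 8.6728 m²·K/W
Q = 164.1 × (18.7 − (-7.368)) / 8.6728 = 493.24 W
E = 493.24 W × 978.4 h / 1000 = 482.58 kWh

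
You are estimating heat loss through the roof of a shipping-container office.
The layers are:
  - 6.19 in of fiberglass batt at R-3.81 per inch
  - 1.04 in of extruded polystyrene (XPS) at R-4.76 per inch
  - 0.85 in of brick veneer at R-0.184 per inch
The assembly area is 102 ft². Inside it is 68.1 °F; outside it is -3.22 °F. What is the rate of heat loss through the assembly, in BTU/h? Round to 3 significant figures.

6.19 × 3.81 = 23.58
1.04 × 4.76 = 4.95
0.85 × 0.184 = 0.1564
R_total = 23.58 + 4.95 + 0.1564 = 28.69 ft²·°F·h/BTU
Q = A·ΔT/R = 102 × (68.1 − (-3.22)) / 28.69 = 253.6 BTU/h

254 BTU/h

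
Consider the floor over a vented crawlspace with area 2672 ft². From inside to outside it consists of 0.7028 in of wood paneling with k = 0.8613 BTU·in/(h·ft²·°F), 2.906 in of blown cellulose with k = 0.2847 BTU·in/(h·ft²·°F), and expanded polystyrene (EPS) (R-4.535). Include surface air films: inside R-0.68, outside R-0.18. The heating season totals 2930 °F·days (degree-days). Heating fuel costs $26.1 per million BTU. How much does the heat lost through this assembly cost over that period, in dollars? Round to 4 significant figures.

0.7028/0.8613 = 0.81598
2.906/0.2847 = 10.207
R_total = 0.68 + 0.81598 + 10.207 + 4.535 + 0.18 = 16.418 ft²·°F·h/BTU
E = A × HDD × 24 / R = 2672 × 2930 × 24 / 16.418 = 11444000 BTU
Cost = 11444000/10⁶ × 26.1 = $298.7

298.7 dollars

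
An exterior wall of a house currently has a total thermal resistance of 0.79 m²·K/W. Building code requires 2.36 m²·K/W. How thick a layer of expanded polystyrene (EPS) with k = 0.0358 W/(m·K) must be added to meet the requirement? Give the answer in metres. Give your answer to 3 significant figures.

0.0562 m

ΔR = 2.36 − 0.79 = 1.57 m²·K/W
L = ΔR × k = 1.57 × 0.0358 = 0.05621 m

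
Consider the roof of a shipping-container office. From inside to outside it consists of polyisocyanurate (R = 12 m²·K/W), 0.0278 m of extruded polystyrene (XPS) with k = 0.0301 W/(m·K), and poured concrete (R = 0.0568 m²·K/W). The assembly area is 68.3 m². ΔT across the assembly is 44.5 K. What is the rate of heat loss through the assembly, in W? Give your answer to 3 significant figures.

0.0278/0.0301 = 0.9236
R_total = 12 + 0.9236 + 0.0568 = 12.98 m²·K/W
Q = A·ΔT/R = 68.3 × 44.5 / 12.98 = 234.1 W

234 W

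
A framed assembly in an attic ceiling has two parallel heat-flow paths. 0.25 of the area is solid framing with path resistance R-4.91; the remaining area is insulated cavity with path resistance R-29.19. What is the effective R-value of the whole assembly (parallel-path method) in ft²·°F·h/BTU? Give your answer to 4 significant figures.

U_eff = 0.75/29.19 + 0.25/4.91 = 0.025694 + 0.050916 = 0.07661
R_eff = 1/U_eff = 13.053 ft²·°F·h/BTU

13.05 ft²·°F·h/BTU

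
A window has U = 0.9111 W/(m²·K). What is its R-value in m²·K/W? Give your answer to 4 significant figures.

R = 1/U = 1/0.9111 = 1.0976

1.098 m²·K/W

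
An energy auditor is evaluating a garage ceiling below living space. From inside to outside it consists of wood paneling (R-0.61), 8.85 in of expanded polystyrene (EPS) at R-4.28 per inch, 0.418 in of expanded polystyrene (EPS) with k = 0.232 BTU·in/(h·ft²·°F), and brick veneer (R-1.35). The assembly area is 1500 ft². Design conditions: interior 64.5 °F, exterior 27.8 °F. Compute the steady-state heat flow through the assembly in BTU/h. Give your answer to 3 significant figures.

1320 BTU/h

8.85 × 4.28 = 37.88
0.418/0.232 = 1.802
R_total = 0.61 + 37.88 + 1.802 + 1.35 = 41.64 ft²·°F·h/BTU
Q = A·ΔT/R = 1500 × (64.5 − 27.8) / 41.64 = 1322 BTU/h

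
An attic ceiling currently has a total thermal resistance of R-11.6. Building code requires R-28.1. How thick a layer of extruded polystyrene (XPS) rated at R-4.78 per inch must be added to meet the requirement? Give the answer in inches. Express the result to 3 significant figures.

ΔR = 28.1 − 11.6 = 16.5 ft²·°F·h/BTU
L = ΔR / (R/in) = 16.5/4.78 = 3.452 in

3.45 in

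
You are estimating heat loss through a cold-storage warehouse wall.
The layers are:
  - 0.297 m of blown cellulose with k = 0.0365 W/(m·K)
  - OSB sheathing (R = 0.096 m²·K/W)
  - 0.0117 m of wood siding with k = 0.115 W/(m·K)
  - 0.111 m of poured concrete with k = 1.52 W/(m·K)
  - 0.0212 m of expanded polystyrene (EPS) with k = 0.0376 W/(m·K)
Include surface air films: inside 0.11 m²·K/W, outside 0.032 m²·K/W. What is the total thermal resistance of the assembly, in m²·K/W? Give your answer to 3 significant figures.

9.11 m²·K/W

0.297/0.0365 = 8.137
0.0117/0.115 = 0.1017
0.111/1.52 = 0.07303
0.0212/0.0376 = 0.5638
R_total = 0.11 + 8.137 + 0.096 + 0.1017 + 0.07303 + 0.5638 + 0.032 = 9.114 m²·K/W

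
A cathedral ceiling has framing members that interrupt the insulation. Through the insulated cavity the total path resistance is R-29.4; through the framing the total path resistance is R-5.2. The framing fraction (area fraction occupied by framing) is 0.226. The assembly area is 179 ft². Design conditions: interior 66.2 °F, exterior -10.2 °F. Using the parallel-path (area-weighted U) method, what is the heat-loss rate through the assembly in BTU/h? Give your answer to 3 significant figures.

954 BTU/h

U_eff = 0.774/29.4 + 0.226/5.2 = 0.02633 + 0.04346 = 0.06979
R_eff = 1/U_eff = 14.33 ft²·°F·h/BTU
Q = 179 × (66.2 − (-10.2)) / 14.33 = 954.4 BTU/h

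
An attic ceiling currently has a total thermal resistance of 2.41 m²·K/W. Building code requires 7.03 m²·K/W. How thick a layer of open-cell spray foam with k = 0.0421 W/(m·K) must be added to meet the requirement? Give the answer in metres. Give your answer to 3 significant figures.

ΔR = 7.03 − 2.41 = 4.62 m²·K/W
L = ΔR × k = 4.62 × 0.0421 = 0.1945 m

0.195 m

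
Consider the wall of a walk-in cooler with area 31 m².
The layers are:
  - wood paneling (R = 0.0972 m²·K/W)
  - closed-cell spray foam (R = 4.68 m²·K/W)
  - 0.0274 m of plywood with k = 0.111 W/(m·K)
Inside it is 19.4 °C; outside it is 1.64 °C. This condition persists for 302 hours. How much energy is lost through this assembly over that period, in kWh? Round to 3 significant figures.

0.0274/0.111 = 0.2468
R_total = 0.0972 + 4.68 + 0.2468 = 5.024 m²·K/W
Q = 31 × (19.4 − 1.64) / 5.024 = 109.6 W
E = 109.6 W × 302 h / 1000 = 33.09 kWh

33.1 kWh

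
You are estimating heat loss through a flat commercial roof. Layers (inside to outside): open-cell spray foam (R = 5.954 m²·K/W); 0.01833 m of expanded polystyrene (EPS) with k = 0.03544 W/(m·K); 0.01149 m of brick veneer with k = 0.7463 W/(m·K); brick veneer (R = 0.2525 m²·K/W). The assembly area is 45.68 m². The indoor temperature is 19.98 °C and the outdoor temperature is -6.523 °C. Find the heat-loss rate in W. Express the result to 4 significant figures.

179.6 W

0.01833/0.03544 = 0.51721
0.01149/0.7463 = 0.015396
R_total = 5.954 + 0.51721 + 0.015396 + 0.2525 = 6.7391 m²·K/W
Q = A·ΔT/R = 45.68 × (19.98 − (-6.523)) / 6.7391 = 179.65 W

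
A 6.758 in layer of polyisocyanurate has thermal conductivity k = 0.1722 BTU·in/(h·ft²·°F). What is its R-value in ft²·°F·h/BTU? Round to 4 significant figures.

39.25 ft²·°F·h/BTU

R = L/k = 6.758/0.1722 = 39.245 ft²·°F·h/BTU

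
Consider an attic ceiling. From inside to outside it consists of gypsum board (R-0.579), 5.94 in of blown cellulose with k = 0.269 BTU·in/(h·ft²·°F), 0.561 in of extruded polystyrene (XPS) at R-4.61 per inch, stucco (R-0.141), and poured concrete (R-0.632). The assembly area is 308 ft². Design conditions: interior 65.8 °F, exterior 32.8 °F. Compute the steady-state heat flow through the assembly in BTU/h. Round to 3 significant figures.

5.94/0.269 = 22.08
0.561 × 4.61 = 2.586
R_total = 0.579 + 22.08 + 2.586 + 0.141 + 0.632 = 26.02 ft²·°F·h/BTU
Q = A·ΔT/R = 308 × (65.8 − 32.8) / 26.02 = 390.6 BTU/h

391 BTU/h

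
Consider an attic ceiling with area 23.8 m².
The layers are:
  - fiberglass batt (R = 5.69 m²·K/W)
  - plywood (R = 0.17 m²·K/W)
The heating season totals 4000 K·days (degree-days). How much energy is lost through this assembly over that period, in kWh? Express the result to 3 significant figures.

390 kWh

R_total = 5.69 + 0.17 = 5.86 m²·K/W
E = A × HDD × 24 / R / 1000 = 23.8 × 4000 × 24 / 5.86 / 1000 = 389.9 kWh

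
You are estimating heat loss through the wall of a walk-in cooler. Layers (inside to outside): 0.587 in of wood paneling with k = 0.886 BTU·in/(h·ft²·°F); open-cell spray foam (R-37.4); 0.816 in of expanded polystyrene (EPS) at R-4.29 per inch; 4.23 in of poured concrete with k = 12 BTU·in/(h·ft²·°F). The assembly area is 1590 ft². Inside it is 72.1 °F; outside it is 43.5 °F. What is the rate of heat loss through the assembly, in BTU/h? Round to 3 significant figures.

1080 BTU/h

0.587/0.886 = 0.6625
0.816 × 4.29 = 3.501
4.23/12 = 0.3525
R_total = 0.6625 + 37.4 + 3.501 + 0.3525 = 41.92 ft²·°F·h/BTU
Q = A·ΔT/R = 1590 × (72.1 − 43.5) / 41.92 = 1085 BTU/h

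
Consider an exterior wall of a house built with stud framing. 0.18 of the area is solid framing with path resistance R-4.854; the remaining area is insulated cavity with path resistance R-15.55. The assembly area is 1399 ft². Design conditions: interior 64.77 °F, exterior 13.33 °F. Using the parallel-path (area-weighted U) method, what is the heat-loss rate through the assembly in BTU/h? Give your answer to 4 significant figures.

U_eff = 0.82/15.55 + 0.18/4.854 = 0.052733 + 0.037083 = 0.089816
R_eff = 1/U_eff = 11.134 ft²·°F·h/BTU
Q = 1399 × (64.77 − 13.33) / 11.134 = 6463.6 BTU/h

6464 BTU/h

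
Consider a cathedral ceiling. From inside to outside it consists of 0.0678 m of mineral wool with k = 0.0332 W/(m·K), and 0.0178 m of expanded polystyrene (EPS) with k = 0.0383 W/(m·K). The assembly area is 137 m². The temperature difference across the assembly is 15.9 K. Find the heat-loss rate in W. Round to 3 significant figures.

0.0678/0.0332 = 2.042
0.0178/0.0383 = 0.4648
R_total = 2.042 + 0.4648 = 2.507 m²·K/W
Q = A·ΔT/R = 137 × 15.9 / 2.507 = 868.9 W

869 W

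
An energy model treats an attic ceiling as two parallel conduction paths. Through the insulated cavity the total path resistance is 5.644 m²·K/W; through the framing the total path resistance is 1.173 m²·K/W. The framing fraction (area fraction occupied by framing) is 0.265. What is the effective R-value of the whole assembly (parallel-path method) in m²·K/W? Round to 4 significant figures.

U_eff = 0.735/5.644 + 0.265/1.173 = 0.13023 + 0.22592 = 0.35614
R_eff = 1/U_eff = 2.8079 m²·K/W

2.808 m²·K/W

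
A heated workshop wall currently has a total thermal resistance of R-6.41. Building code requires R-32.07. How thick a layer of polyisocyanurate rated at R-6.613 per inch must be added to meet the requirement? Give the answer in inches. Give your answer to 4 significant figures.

ΔR = 32.07 − 6.41 = 25.66 ft²·°F·h/BTU
L = ΔR / (R/in) = 25.66/6.613 = 3.8802 in

3.880 in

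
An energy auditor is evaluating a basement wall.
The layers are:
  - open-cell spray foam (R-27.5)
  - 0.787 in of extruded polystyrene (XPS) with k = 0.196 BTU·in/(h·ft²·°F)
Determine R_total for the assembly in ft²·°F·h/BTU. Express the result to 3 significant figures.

31.5 ft²·°F·h/BTU

0.787/0.196 = 4.015
R_total = 27.5 + 4.015 = 31.52 ft²·°F·h/BTU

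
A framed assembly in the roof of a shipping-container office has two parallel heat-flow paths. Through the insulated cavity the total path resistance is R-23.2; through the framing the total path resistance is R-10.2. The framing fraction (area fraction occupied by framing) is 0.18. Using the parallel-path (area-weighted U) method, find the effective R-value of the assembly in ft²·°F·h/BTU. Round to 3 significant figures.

18.9 ft²·°F·h/BTU

U_eff = 0.82/23.2 + 0.18/10.2 = 0.03534 + 0.01765 = 0.05299
R_eff = 1/U_eff = 18.87 ft²·°F·h/BTU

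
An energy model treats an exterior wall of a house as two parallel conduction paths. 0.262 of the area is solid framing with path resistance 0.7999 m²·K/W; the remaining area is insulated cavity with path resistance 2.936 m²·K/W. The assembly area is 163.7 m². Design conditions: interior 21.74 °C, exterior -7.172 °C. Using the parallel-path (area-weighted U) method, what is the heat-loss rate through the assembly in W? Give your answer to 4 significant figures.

2740 W

U_eff = 0.738/2.936 + 0.262/0.7999 = 0.25136 + 0.32754 = 0.5789
R_eff = 1/U_eff = 1.7274 m²·K/W
Q = 163.7 × (21.74 − (-7.172)) / 1.7274 = 2739.9 W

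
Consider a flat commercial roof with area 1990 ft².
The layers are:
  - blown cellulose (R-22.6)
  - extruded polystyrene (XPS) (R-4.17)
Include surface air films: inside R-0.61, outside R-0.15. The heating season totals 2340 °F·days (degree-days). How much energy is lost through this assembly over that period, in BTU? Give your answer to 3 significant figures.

R_total = 0.61 + 22.6 + 4.17 + 0.15 = 27.53 ft²·°F·h/BTU
E = A × HDD × 24 / R = 1990 × 2340 × 24 / 27.53 = 4060000 BTU

4060000 BTU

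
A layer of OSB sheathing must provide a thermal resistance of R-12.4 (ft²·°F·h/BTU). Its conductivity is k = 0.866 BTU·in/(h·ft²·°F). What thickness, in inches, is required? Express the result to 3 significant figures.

10.7 in

L = R × k = 12.4 × 0.866 = 10.74 in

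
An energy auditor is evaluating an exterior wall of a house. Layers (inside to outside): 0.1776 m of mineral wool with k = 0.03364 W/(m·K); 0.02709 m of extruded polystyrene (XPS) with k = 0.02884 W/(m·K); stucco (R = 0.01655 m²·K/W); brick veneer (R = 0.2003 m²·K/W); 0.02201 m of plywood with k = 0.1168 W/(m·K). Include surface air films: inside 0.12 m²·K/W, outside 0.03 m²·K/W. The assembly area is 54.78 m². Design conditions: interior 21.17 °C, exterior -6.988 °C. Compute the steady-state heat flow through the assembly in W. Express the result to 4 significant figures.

0.1776/0.03364 = 5.2794
0.02709/0.02884 = 0.93932
0.02201/0.1168 = 0.18844
R_total = 0.12 + 5.2794 + 0.93932 + 0.01655 + 0.2003 + 0.18844 + 0.03 = 6.774 m²·K/W
Q = A·ΔT/R = 54.78 × (21.17 − (-6.988)) / 6.774 = 227.71 W

227.7 W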